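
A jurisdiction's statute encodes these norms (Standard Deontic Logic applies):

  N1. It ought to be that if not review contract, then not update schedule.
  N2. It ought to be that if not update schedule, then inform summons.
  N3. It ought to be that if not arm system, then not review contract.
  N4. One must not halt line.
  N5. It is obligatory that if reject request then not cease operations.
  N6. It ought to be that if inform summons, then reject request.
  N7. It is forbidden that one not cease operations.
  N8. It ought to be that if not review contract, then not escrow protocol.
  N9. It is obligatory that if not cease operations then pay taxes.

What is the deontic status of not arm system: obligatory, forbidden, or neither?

Forbidden

F(¬cease_operations) at premise 7 means O(cease_operations).
The contrapositive of premise 5 (O(reject_request → ¬cease_operations)) is O(cease_operations → ¬reject_request), and O(cease_operations) is already established, so O(¬reject_request).
Premise 6, O(inform_summons → reject_request), contraposes to O(¬reject_request → ¬inform_summons); with O(¬reject_request) we get O(¬inform_summons).
Premise 2, O(¬update_schedule → inform_summons), contraposes to O(¬inform_summons → update_schedule); with O(¬inform_summons) we get O(update_schedule).
Premise 1 is O(¬review_contract → ¬update_schedule); contrapositively O(update_schedule → review_contract). Since O(update_schedule) holds, K gives O(review_contract).
Premise 3 is O(¬arm_system → ¬review_contract); contrapositively O(review_contract → arm_system). Since O(review_contract) holds, K gives O(arm_system).
Premises 4, 8, 9 do not contribute to this derivation.
Thus O(arm_system), which is F(¬arm_system): ¬arm_system is forbidden.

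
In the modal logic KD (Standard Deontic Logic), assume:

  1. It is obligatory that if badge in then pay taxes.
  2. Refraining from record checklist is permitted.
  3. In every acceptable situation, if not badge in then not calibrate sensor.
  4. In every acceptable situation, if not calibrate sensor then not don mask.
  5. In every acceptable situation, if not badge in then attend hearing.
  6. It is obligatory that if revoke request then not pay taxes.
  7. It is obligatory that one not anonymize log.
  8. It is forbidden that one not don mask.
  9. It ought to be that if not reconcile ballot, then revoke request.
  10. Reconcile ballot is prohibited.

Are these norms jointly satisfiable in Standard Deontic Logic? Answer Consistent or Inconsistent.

Inconsistent

Premise 8 is F(¬don_mask), i.e. O(don_mask).
Premise 4 is O(¬calibrate_sensor → ¬don_mask); contrapositively O(don_mask → calibrate_sensor). Since O(don_mask) holds, K gives O(calibrate_sensor).
Premise 3, O(¬badge_in → ¬calibrate_sensor), contraposes to O(calibrate_sensor → badge_in); with O(calibrate_sensor) we get O(badge_in).
From O(badge_in) and premise 1, O(badge_in → pay_taxes), we obtain O(pay_taxes).
Premise 6 is O(revoke_request → ¬pay_taxes); contrapositively O(pay_taxes → ¬revoke_request). Since O(pay_taxes) holds, K gives O(¬revoke_request).
Premise 9 is O(¬reconcile_ballot → revoke_request); contrapositively O(¬revoke_request → reconcile_ballot). Since O(¬revoke_request) holds, K gives O(reconcile_ballot).
However, F(reconcile_ballot) at premise 10 amounts to O(¬reconcile_ballot).
We now have both O(reconcile_ballot) and O(¬reconcile_ballot) — reconcile_ballot is simultaneously obligatory and forbidden, violating the D-axiom.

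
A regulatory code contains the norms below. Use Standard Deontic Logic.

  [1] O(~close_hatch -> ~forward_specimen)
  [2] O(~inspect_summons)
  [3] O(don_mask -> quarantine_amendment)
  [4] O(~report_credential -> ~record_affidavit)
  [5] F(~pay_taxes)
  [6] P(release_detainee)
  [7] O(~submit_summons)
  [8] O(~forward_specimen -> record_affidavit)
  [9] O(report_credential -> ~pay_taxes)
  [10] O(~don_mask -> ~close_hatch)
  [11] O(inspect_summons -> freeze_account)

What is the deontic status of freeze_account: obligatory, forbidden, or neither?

Premise 11 is O(inspect_summons -> freeze_account), but O(inspect_summons) is not derivable from the premises, so it does not yield O(freeze_account).
No premise or chain of K-axiom applications forces O(freeze_account), and none forces O(~freeze_account). So freeze_account is neither obligatory nor forbidden under these norms.

Neither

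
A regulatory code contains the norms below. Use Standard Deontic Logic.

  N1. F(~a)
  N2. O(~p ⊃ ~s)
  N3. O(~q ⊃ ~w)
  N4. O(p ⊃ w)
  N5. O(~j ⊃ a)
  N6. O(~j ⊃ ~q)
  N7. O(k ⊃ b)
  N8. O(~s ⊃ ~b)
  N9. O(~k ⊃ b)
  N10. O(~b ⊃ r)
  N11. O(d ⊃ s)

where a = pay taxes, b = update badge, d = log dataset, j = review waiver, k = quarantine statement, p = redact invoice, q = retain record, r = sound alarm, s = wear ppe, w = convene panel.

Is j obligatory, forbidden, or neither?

Premises 7 and 9 are O(k ⊃ b) and O(~k ⊃ b); every ideal world satisfies k or ~k, so in either case b holds — hence O(b).
The contrapositive of premise 8 (O(~s ⊃ ~b)) is O(b ⊃ s), and O(b) is already established, so O(s).
Premise 2, O(~p ⊃ ~s), contraposes to O(s ⊃ p); with O(s) we get O(p).
From O(p) and premise 4, O(p ⊃ w), we obtain O(w).
The contrapositive of premise 3 (O(~q ⊃ ~w)) is O(w ⊃ q), and O(w) is already established, so O(q).
The contrapositive of premise 6 (O(~j ⊃ ~q)) is O(q ⊃ j), and O(q) is already established, so O(j).
Premises 1, 5, 10, 11 do not contribute to this derivation.
Hence j is obligatory.

Obligatory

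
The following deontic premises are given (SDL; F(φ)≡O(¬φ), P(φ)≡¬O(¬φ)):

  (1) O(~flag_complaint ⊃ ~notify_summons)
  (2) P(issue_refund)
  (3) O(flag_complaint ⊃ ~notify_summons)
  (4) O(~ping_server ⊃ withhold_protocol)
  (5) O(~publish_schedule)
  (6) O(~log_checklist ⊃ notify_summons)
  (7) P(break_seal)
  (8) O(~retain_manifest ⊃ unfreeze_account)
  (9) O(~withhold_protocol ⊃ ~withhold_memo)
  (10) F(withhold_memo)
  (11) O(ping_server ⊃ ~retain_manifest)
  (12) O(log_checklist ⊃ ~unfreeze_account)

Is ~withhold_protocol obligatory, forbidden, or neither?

Premises 3 and 1 cover both cases: O(flag_complaint ⊃ ~notify_summons) and O(~flag_complaint ⊃ ~notify_summons). Since flag_complaint ∨ ~flag_complaint is a tautology, O(~notify_summons) follows.
The contrapositive of premise 6 (O(~log_checklist ⊃ notify_summons)) is O(~notify_summons ⊃ log_checklist), and O(~notify_summons) is already established, so O(log_checklist).
Applying K to premise 12 (O(log_checklist ⊃ ~unfreeze_account)) and O(log_checklist) yields O(~unfreeze_account).
Premise 8 is O(~retain_manifest ⊃ unfreeze_account); contrapositively O(~unfreeze_account ⊃ retain_manifest). Since O(~unfreeze_account) holds, K gives O(retain_manifest).
Premise 11, O(ping_server ⊃ ~retain_manifest), contraposes to O(retain_manifest ⊃ ~ping_server); with O(retain_manifest) we get O(~ping_server).
From O(~ping_server) and premise 4, O(~ping_server ⊃ withhold_protocol), we obtain O(withhold_protocol).
Premises 2, 5, 7, 9, 10 do not contribute to this derivation.
Thus O(withhold_protocol), which is F(~withhold_protocol): ~withhold_protocol is forbidden.

Forbidden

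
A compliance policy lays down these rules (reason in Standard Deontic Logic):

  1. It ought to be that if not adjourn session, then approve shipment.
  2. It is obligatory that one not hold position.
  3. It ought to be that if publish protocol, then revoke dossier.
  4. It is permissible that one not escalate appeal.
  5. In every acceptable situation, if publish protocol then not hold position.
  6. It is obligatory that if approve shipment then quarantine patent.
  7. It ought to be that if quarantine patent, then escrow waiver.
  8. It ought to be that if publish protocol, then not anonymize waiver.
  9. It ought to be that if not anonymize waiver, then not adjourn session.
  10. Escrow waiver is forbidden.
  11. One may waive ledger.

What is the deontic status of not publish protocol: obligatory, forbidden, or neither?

Obligatory

Premise 10 is F(escrow_waiver), i.e. O(¬escrow_waiver).
Premise 7 is O(quarantine_patent → escrow_waiver); contrapositively O(¬escrow_waiver → ¬quarantine_patent). Since O(¬escrow_waiver) holds, K gives O(¬quarantine_patent).
Premise 6, O(approve_shipment → quarantine_patent), contraposes to O(¬quarantine_patent → ¬approve_shipment); with O(¬quarantine_patent) we get O(¬approve_shipment).
Premise 1, O(¬adjourn_session → approve_shipment), contraposes to O(¬approve_shipment → adjourn_session); with O(¬approve_shipment) we get O(adjourn_session).
Premise 9 is O(¬anonymize_waiver → ¬adjourn_session); contrapositively O(adjourn_session → anonymize_waiver). Since O(adjourn_session) holds, K gives O(anonymize_waiver).
The contrapositive of premise 8 (O(publish_protocol → ¬anonymize_waiver)) is O(anonymize_waiver → ¬publish_protocol), and O(anonymize_waiver) is already established, so O(¬publish_protocol).
Premises 2, 3, 4, 5, 11 do not contribute to this derivation.
Hence ¬publish_protocol is obligatory.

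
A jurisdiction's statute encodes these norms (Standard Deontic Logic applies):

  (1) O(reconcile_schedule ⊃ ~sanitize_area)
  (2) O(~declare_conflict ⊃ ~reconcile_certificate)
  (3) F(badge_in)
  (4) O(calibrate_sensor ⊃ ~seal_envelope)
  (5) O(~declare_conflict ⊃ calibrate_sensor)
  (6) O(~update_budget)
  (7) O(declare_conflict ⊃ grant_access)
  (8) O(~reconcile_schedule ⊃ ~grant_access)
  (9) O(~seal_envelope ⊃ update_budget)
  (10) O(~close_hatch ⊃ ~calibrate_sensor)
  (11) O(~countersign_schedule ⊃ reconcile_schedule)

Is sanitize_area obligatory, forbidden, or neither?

Premise 6 gives O(~update_budget).
The contrapositive of premise 9 (O(~seal_envelope ⊃ update_budget)) is O(~update_budget ⊃ seal_envelope), and O(~update_budget) is already established, so O(seal_envelope).
Premise 4 is O(calibrate_sensor ⊃ ~seal_envelope); contrapositively O(seal_envelope ⊃ ~calibrate_sensor). Since O(seal_envelope) holds, K gives O(~calibrate_sensor).
The contrapositive of premise 5 (O(~declare_conflict ⊃ calibrate_sensor)) is O(~calibrate_sensor ⊃ declare_conflict), and O(~calibrate_sensor) is already established, so O(declare_conflict).
Applying K to premise 7 (O(declare_conflict ⊃ grant_access)) and O(declare_conflict) yields O(grant_access).
Premise 8 is O(~reconcile_schedule ⊃ ~grant_access); contrapositively O(grant_access ⊃ reconcile_schedule). Since O(grant_access) holds, K gives O(reconcile_schedule).
With premise 1, O(reconcile_schedule ⊃ ~sanitize_area), the K-axiom yields O(~sanitize_area).
Premises 2, 3, 10, 11 do not contribute to this derivation.
Thus O(~sanitize_area), which is F(sanitize_area): sanitize_area is forbidden.

Forbidden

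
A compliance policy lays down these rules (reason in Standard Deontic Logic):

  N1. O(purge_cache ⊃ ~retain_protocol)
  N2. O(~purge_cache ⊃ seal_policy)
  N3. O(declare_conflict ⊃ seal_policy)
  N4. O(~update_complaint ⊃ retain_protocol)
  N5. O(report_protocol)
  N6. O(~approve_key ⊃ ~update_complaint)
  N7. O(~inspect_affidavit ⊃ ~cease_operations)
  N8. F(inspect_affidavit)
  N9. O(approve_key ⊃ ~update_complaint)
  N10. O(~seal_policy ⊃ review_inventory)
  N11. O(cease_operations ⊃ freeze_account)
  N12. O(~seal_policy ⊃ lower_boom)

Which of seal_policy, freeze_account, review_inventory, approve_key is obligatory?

seal_policy

Premises 6 and 9 are O(~approve_key ⊃ ~update_complaint) and O(approve_key ⊃ ~update_complaint); every ideal world satisfies ~approve_key or approve_key, so in either case ~update_complaint holds — hence O(~update_complaint).
Premise 4 is O(~update_complaint ⊃ retain_protocol); since O(~update_complaint), deontic closure gives O(retain_protocol).
Premise 1, O(purge_cache ⊃ ~retain_protocol), contraposes to O(retain_protocol ⊃ ~purge_cache); with O(retain_protocol) we get O(~purge_cache).
Premise 2 is O(~purge_cache ⊃ seal_policy); since O(~purge_cache), deontic closure gives O(seal_policy).
So O(seal_policy) holds — seal_policy is obligatory. None of the other listed options is made obligatory by any chain of premises.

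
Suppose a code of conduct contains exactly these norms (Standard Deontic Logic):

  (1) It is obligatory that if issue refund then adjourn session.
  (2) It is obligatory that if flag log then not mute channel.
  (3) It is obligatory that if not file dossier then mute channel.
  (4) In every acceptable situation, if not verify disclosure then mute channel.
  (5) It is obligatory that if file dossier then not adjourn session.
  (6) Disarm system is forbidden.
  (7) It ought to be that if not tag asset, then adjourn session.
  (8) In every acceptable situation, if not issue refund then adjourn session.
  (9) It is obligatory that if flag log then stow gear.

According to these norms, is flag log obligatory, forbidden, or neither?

Forbidden

Premises 1 and 8 are O(issue_refund → adjourn_session) and O(¬issue_refund → adjourn_session); every ideal world satisfies issue_refund or ¬issue_refund, so in either case adjourn_session holds — hence O(adjourn_session).
Premise 5 is O(file_dossier → ¬adjourn_session); contrapositively O(adjourn_session → ¬file_dossier). Since O(adjourn_session) holds, K gives O(¬file_dossier).
Premise 3 is O(¬file_dossier → mute_channel); since O(¬file_dossier), deontic closure gives O(mute_channel).
Premise 2, O(flag_log → ¬mute_channel), contraposes to O(mute_channel → ¬flag_log); with O(mute_channel) we get O(¬flag_log).
Premises 4, 6, 7, 9 do not contribute to this derivation.
Thus O(¬flag_log), which is F(flag_log): flag_log is forbidden.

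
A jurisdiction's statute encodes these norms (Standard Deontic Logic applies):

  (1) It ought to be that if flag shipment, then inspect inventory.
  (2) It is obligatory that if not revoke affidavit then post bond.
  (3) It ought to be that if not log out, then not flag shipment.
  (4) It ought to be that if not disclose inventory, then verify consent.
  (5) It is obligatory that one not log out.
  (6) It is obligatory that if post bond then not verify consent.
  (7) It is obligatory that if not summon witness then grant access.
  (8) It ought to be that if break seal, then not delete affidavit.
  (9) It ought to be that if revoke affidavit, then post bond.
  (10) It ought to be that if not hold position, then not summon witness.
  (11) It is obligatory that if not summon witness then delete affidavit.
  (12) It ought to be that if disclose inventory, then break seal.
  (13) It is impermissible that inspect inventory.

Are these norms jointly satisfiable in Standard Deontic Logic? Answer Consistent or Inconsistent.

Premise 1 is O(flag_shipment → inspect_inventory), but O(flag_shipment) is not derivable from the premises, so it does not yield O(inspect_inventory).
So O(inspect_inventory) is not derivable, and the apparent clash with O(¬inspect_inventory) does not arise.
A world satisfying every obligation exists (e.g. break_seal=true, delete_affidavit=false, disclose_inventory=true, flag_shipment=false, grant_access=false, hold_position=true, inspect_inventory=false, log_out=false, post_bond=true, revoke_affidavit=false, summon_witness=true, verify_consent=false); no atom is both obligatory and forbidden, so the set is consistent.

Consistent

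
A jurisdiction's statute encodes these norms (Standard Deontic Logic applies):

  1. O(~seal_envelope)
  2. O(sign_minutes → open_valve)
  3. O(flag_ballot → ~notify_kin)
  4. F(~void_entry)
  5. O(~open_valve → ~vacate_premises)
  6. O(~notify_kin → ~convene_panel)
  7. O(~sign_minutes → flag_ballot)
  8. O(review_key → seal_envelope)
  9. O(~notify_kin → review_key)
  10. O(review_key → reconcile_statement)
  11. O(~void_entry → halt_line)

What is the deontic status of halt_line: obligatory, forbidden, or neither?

Premise 11 is O(~void_entry → halt_line), but O(~void_entry) is not derivable from the premises, so it does not yield O(halt_line).
No premise or chain of K-axiom applications forces O(halt_line), and none forces O(~halt_line). So halt_line is neither obligatory nor forbidden under these norms.

Neither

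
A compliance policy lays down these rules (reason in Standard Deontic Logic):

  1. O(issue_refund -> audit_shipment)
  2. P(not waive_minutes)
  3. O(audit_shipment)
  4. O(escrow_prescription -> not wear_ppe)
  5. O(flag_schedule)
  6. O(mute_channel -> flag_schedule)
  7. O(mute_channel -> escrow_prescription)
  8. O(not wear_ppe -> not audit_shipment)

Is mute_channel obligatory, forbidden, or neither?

Forbidden

Premise 3 gives O(audit_shipment).
Premise 8 is O(not wear_ppe -> not audit_shipment); contrapositively O(audit_shipment -> wear_ppe). Since O(audit_shipment) holds, K gives O(wear_ppe).
The contrapositive of premise 4 (O(escrow_prescription -> not wear_ppe)) is O(wear_ppe -> not escrow_prescription), and O(wear_ppe) is already established, so O(not escrow_prescription).
Premise 7, O(mute_channel -> escrow_prescription), contraposes to O(not escrow_prescription -> not mute_channel); with O(not escrow_prescription) we get O(not mute_channel).
Premises 1, 2, 5, 6 do not contribute to this derivation.
Thus O(not mute_channel), which is F(mute_channel): mute_channel is forbidden.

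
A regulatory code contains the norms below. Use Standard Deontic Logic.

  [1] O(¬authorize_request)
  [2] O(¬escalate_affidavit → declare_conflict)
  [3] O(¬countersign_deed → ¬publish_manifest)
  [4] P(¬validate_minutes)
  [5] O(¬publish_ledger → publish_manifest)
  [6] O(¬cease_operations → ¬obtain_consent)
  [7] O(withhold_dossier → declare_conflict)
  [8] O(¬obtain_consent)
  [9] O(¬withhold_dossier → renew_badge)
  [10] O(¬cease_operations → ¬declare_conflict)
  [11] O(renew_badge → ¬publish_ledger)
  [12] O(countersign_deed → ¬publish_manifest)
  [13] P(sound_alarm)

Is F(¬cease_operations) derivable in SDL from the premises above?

Premises 12 and 3 are O(countersign_deed → ¬publish_manifest) and O(¬countersign_deed → ¬publish_manifest); every ideal world satisfies countersign_deed or ¬countersign_deed, so in either case ¬publish_manifest holds — hence O(¬publish_manifest).
Premise 5, O(¬publish_ledger → publish_manifest), contraposes to O(¬publish_manifest → publish_ledger); with O(¬publish_manifest) we get O(publish_ledger).
Premise 11 is O(renew_badge → ¬publish_ledger); contrapositively O(publish_ledger → ¬renew_badge). Since O(publish_ledger) holds, K gives O(¬renew_badge).
The contrapositive of premise 9 (O(¬withhold_dossier → renew_badge)) is O(¬renew_badge → withhold_dossier), and O(¬renew_badge) is already established, so O(withhold_dossier).
Applying K to premise 7 (O(withhold_dossier → declare_conflict)) and O(withhold_dossier) yields O(declare_conflict).
The contrapositive of premise 10 (O(¬cease_operations → ¬declare_conflict)) is O(declare_conflict → cease_operations), and O(declare_conflict) is already established, so O(cease_operations).
Premises 1, 2, 4, 6, 8, 13 do not contribute to this derivation.
So O(cease_operations) holds, i.e. F(¬cease_operations). The claim follows.

Yes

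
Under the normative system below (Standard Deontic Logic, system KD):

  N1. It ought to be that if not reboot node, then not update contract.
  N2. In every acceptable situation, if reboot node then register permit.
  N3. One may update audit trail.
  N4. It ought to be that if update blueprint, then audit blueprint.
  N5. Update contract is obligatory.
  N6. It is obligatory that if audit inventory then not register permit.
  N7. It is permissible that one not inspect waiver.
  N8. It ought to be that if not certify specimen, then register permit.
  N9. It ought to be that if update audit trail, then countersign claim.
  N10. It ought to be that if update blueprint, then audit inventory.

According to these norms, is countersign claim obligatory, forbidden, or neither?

Premise 9 is O(update_audit_trail → countersign_claim), but O(update_audit_trail) is not derivable from the premises (the permission P(update_audit_trail) asserts only ¬O(¬update_audit_trail), not O(update_audit_trail)), so it does not yield O(countersign_claim).
No premise or chain of K-axiom applications forces O(countersign_claim), and none forces O(¬countersign_claim). So countersign_claim is neither obligatory nor forbidden under these norms.

Neither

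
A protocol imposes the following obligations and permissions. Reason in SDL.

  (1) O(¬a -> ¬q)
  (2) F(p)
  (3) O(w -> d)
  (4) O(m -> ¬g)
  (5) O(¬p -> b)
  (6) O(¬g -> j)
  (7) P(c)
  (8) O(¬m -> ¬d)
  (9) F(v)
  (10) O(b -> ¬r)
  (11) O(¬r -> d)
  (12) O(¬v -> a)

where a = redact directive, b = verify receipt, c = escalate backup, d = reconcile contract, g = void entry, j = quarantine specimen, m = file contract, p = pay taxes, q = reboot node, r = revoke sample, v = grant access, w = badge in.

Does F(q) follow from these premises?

Premise 1 is O(¬a -> ¬q), but O(¬a) is not derivable from the premises, so it does not yield O(¬q).
No other premise forces O(¬q). An ideal world satisfying every premise can still have q true, so F(q) is not derivable.

No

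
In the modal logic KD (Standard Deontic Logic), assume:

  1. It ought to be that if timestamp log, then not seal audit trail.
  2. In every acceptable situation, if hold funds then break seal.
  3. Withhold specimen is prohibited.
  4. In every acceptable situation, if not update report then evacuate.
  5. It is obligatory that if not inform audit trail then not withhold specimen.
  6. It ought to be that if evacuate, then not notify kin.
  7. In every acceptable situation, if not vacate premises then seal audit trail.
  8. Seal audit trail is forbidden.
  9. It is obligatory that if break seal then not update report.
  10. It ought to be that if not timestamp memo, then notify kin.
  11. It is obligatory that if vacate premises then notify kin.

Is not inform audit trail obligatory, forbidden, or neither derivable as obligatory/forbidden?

Neither

Premise 5 is O(¬inform_audit_trail → ¬withhold_specimen); even if O(¬withhold_specimen) held, inferring O(¬inform_audit_trail) would be affirming the consequent — invalid.
No premise or chain of K-axiom applications forces O(¬inform_audit_trail), and none forces O(inform_audit_trail). So ¬inform_audit_trail is neither obligatory nor forbidden under these norms.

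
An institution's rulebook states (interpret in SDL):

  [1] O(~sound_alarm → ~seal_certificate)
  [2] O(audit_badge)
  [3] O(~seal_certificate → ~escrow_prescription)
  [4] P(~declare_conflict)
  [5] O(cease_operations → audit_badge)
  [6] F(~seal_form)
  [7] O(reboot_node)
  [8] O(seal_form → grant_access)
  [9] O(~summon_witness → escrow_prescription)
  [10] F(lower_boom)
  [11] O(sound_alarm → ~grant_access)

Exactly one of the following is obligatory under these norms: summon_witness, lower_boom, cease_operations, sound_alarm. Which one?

summon_witness

F(~seal_form) at premise 6 means O(seal_form).
Applying K to premise 8 (O(seal_form → grant_access)) and O(seal_form) yields O(grant_access).
Premise 11 is O(sound_alarm → ~grant_access); contrapositively O(grant_access → ~sound_alarm). Since O(grant_access) holds, K gives O(~sound_alarm).
Premise 1 is O(~sound_alarm → ~seal_certificate); since O(~sound_alarm), deontic closure gives O(~seal_certificate).
From O(~seal_certificate) and premise 3, O(~seal_certificate → ~escrow_prescription), we obtain O(~escrow_prescription).
Premise 9, O(~summon_witness → escrow_prescription), contraposes to O(~escrow_prescription → summon_witness); with O(~escrow_prescription) we get O(summon_witness).
So O(summon_witness) holds — summon_witness is obligatory. None of the other listed options is made obligatory by any chain of premises.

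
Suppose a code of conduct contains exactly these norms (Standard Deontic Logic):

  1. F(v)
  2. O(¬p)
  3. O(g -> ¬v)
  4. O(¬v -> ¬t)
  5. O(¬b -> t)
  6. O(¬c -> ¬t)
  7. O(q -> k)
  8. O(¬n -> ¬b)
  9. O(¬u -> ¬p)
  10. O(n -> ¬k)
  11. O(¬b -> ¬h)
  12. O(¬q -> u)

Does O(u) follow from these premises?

Yes

Premise 1, F(v), is equivalent to O(¬v).
Applying K to premise 4 (O(¬v -> ¬t)) and O(¬v) yields O(¬t).
Premise 5 is O(¬b -> t); contrapositively O(¬t -> b). Since O(¬t) holds, K gives O(b).
Premise 8, O(¬n -> ¬b), contraposes to O(b -> n); with O(b) we get O(n).
Premise 10 is O(n -> ¬k); since O(n), deontic closure gives O(¬k).
Premise 7 is O(q -> k); contrapositively O(¬k -> ¬q). Since O(¬k) holds, K gives O(¬q).
From O(¬q) and premise 12, O(¬q -> u), we obtain O(u).
Premises 2, 3, 6, 9, 11 do not contribute to this derivation.
So O(u) follows.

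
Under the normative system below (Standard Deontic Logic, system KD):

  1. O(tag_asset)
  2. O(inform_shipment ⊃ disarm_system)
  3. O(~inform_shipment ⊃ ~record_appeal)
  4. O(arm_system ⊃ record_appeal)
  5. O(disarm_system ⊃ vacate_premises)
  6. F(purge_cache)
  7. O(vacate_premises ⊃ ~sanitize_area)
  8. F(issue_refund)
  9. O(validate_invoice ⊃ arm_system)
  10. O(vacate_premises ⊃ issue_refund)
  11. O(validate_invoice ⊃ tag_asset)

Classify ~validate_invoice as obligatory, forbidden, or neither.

Premise 8, F(issue_refund), is equivalent to O(~issue_refund).
The contrapositive of premise 10 (O(vacate_premises ⊃ issue_refund)) is O(~issue_refund ⊃ ~vacate_premises), and O(~issue_refund) is already established, so O(~vacate_premises).
Premise 5, O(disarm_system ⊃ vacate_premises), contraposes to O(~vacate_premises ⊃ ~disarm_system); with O(~vacate_premises) we get O(~disarm_system).
Premise 2 is O(inform_shipment ⊃ disarm_system); contrapositively O(~disarm_system ⊃ ~inform_shipment). Since O(~disarm_system) holds, K gives O(~inform_shipment).
Applying K to premise 3 (O(~inform_shipment ⊃ ~record_appeal)) and O(~inform_shipment) yields O(~record_appeal).
The contrapositive of premise 4 (O(arm_system ⊃ record_appeal)) is O(~record_appeal ⊃ ~arm_system), and O(~record_appeal) is already established, so O(~arm_system).
Premise 9 is O(validate_invoice ⊃ arm_system); contrapositively O(~arm_system ⊃ ~validate_invoice). Since O(~arm_system) holds, K gives O(~validate_invoice).
Premises 1, 6, 7, 11 do not contribute to this derivation.
Hence ~validate_invoice is obligatory.

Obligatory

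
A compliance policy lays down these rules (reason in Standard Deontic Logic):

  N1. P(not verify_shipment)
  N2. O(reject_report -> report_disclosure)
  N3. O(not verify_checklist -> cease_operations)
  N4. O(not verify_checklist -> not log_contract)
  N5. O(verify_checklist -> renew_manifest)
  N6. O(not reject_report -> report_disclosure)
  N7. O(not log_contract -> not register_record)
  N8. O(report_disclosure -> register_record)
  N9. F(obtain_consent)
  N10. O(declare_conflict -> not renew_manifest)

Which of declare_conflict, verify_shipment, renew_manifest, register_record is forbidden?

Premises 6 and 2 are O(not reject_report -> report_disclosure) and O(reject_report -> report_disclosure); every ideal world satisfies not reject_report or reject_report, so in either case report_disclosure holds — hence O(report_disclosure).
Premise 8 is O(report_disclosure -> register_record); since O(report_disclosure), deontic closure gives O(register_record).
Premise 7, O(not log_contract -> not register_record), contraposes to O(register_record -> log_contract); with O(register_record) we get O(log_contract).
Premise 4, O(not verify_checklist -> not log_contract), contraposes to O(log_contract -> verify_checklist); with O(log_contract) we get O(verify_checklist).
Premise 5 is O(verify_checklist -> renew_manifest); since O(verify_checklist), deontic closure gives O(renew_manifest).
Premise 10 is O(declare_conflict -> not renew_manifest); contrapositively O(renew_manifest -> not declare_conflict). Since O(renew_manifest) holds, K gives O(not declare_conflict).
So O(not declare_conflict) holds, i.e. declare_conflict is forbidden. None of the other listed options is forbidden under the premises.

declare_conflict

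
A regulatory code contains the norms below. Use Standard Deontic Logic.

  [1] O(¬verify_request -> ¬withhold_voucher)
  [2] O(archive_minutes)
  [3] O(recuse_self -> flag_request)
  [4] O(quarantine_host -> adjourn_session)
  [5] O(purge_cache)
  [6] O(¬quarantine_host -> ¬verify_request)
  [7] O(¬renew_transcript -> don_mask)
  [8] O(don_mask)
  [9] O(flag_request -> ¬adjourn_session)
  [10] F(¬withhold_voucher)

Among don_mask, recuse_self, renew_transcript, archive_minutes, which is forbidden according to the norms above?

recuse_self

Premise 10, F(¬withhold_voucher), is equivalent to O(withhold_voucher).
Premise 1, O(¬verify_request -> ¬withhold_voucher), contraposes to O(withhold_voucher -> verify_request); with O(withhold_voucher) we get O(verify_request).
The contrapositive of premise 6 (O(¬quarantine_host -> ¬verify_request)) is O(verify_request -> quarantine_host), and O(verify_request) is already established, so O(quarantine_host).
From O(quarantine_host) and premise 4, O(quarantine_host -> adjourn_session), we obtain O(adjourn_session).
Premise 9 is O(flag_request -> ¬adjourn_session); contrapositively O(adjourn_session -> ¬flag_request). Since O(adjourn_session) holds, K gives O(¬flag_request).
Premise 3 is O(recuse_self -> flag_request); contrapositively O(¬flag_request -> ¬recuse_self). Since O(¬flag_request) holds, K gives O(¬recuse_self).
So O(¬recuse_self) holds, i.e. recuse_self is forbidden. None of the other listed options is forbidden under the premises.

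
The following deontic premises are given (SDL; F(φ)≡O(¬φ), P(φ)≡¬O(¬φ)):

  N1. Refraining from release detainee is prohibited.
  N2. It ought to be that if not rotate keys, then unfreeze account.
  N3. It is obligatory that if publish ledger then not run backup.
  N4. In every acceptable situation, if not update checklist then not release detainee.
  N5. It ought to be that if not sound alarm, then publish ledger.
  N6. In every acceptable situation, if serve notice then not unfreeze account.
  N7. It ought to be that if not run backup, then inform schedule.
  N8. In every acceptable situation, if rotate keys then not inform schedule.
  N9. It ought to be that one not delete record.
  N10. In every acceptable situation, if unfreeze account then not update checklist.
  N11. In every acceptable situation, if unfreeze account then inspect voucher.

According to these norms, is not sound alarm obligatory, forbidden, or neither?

Premise 1 is F(¬release_detainee), i.e. O(release_detainee).
Premise 4, O(¬update_checklist → ¬release_detainee), contraposes to O(release_detainee → update_checklist); with O(release_detainee) we get O(update_checklist).
Premise 10 is O(unfreeze_account → ¬update_checklist); contrapositively O(update_checklist → ¬unfreeze_account). Since O(update_checklist) holds, K gives O(¬unfreeze_account).
Premise 2, O(¬rotate_keys → unfreeze_account), contraposes to O(¬unfreeze_account → rotate_keys); with O(¬unfreeze_account) we get O(rotate_keys).
Applying K to premise 8 (O(rotate_keys → ¬inform_schedule)) and O(rotate_keys) yields O(¬inform_schedule).
The contrapositive of premise 7 (O(¬run_backup → inform_schedule)) is O(¬inform_schedule → run_backup), and O(¬inform_schedule) is already established, so O(run_backup).
Premise 3, O(publish_ledger → ¬run_backup), contraposes to O(run_backup → ¬publish_ledger); with O(run_backup) we get O(¬publish_ledger).
The contrapositive of premise 5 (O(¬sound_alarm → publish_ledger)) is O(¬publish_ledger → sound_alarm), and O(¬publish_ledger) is already established, so O(sound_alarm).
Premises 6, 9, 11 do not contribute to this derivation.
Thus O(sound_alarm), which is F(¬sound_alarm): ¬sound_alarm is forbidden.

Forbidden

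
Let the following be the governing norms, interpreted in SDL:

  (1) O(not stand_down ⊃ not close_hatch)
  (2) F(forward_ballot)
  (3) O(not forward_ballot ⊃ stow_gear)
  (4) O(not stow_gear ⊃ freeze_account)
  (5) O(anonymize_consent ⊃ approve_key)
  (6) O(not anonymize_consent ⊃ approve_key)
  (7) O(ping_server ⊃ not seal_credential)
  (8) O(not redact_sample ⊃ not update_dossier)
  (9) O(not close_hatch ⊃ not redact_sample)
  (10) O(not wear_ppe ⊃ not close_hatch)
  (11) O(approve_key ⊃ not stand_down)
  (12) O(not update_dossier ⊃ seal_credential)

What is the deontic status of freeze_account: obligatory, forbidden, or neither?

Premise 4 is O(not stow_gear ⊃ freeze_account), but O(not stow_gear) is not derivable from the premises, so it does not yield O(freeze_account).
No premise or chain of K-axiom applications forces O(freeze_account), and none forces O(not freeze_account). So freeze_account is neither obligatory nor forbidden under these norms.

Neither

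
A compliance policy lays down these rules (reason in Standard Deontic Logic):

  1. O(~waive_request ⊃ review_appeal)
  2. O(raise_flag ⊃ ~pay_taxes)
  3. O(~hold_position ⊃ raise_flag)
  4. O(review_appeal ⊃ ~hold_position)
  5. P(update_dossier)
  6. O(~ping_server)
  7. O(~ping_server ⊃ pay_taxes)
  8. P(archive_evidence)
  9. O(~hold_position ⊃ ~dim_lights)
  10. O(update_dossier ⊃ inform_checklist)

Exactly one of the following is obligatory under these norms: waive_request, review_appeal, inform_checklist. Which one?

Premise 6 gives O(~ping_server).
From O(~ping_server) and premise 7, O(~ping_server ⊃ pay_taxes), we obtain O(pay_taxes).
Premise 2, O(raise_flag ⊃ ~pay_taxes), contraposes to O(pay_taxes ⊃ ~raise_flag); with O(pay_taxes) we get O(~raise_flag).
Premise 3, O(~hold_position ⊃ raise_flag), contraposes to O(~raise_flag ⊃ hold_position); with O(~raise_flag) we get O(hold_position).
Premise 4, O(review_appeal ⊃ ~hold_position), contraposes to O(hold_position ⊃ ~review_appeal); with O(hold_position) we get O(~review_appeal).
Premise 1, O(~waive_request ⊃ review_appeal), contraposes to O(~review_appeal ⊃ waive_request); with O(~review_appeal) we get O(waive_request).
So O(waive_request) holds — waive_request is obligatory. None of the other listed options is made obligatory by any chain of premises.

waive_request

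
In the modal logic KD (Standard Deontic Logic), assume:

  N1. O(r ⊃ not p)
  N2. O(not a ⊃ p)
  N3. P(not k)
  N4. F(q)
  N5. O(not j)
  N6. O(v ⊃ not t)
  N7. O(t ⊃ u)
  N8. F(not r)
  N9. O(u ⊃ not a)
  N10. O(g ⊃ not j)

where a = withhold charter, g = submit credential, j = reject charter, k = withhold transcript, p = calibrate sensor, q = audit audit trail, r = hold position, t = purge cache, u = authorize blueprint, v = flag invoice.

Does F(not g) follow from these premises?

No

Premise 10 is O(g ⊃ not j); even if O(not j) held, inferring O(g) would be affirming the consequent — invalid.
No other premise forces O(g). An ideal world satisfying every premise can still have not g true, so F(not g) is not derivable.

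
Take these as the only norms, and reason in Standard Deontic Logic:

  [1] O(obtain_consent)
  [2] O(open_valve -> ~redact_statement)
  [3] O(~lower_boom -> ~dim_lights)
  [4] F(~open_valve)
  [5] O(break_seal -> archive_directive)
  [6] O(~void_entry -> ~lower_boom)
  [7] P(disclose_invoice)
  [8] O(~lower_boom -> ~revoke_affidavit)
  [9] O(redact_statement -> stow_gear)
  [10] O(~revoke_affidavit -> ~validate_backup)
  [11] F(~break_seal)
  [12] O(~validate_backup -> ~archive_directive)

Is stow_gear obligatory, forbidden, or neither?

Premise 9 is O(redact_statement -> stow_gear), but O(redact_statement) is not derivable from the premises, so it does not yield O(stow_gear).
No premise or chain of K-axiom applications forces O(stow_gear), and none forces O(~stow_gear). So stow_gear is neither obligatory nor forbidden under these norms.

Neither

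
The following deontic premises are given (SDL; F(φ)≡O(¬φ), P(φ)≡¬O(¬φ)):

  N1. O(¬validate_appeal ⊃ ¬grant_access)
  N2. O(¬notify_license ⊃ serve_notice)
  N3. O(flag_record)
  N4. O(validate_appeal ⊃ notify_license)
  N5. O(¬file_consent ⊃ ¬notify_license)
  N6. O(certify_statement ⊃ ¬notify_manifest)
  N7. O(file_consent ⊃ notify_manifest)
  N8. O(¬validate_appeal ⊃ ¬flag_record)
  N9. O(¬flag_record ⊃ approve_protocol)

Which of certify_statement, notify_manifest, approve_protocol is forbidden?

certify_statement

Premise 3 gives O(flag_record).
The contrapositive of premise 8 (O(¬validate_appeal ⊃ ¬flag_record)) is O(flag_record ⊃ validate_appeal), and O(flag_record) is already established, so O(validate_appeal).
Applying K to premise 4 (O(validate_appeal ⊃ notify_license)) and O(validate_appeal) yields O(notify_license).
Premise 5 is O(¬file_consent ⊃ ¬notify_license); contrapositively O(notify_license ⊃ file_consent). Since O(notify_license) holds, K gives O(file_consent).
With premise 7, O(file_consent ⊃ notify_manifest), the K-axiom yields O(notify_manifest).
The contrapositive of premise 6 (O(certify_statement ⊃ ¬notify_manifest)) is O(notify_manifest ⊃ ¬certify_statement), and O(notify_manifest) is already established, so O(¬certify_statement).
So O(¬certify_statement) holds, i.e. certify_statement is forbidden. None of the other listed options is forbidden under the premises.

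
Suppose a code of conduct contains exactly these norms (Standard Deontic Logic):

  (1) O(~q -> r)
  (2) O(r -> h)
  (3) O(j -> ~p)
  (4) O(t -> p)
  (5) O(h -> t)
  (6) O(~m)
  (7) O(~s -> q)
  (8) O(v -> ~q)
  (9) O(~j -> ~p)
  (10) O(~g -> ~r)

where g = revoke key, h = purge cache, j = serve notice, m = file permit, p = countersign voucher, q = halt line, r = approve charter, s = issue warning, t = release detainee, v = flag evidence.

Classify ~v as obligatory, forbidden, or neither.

By case analysis on ~j: premise 9 gives O(~j -> ~p) and premise 3 gives O(j -> ~p), so O(~p) either way.
Premise 4 is O(t -> p); contrapositively O(~p -> ~t). Since O(~p) holds, K gives O(~t).
The contrapositive of premise 5 (O(h -> t)) is O(~t -> ~h), and O(~t) is already established, so O(~h).
The contrapositive of premise 2 (O(r -> h)) is O(~h -> ~r), and O(~h) is already established, so O(~r).
Premise 1 is O(~q -> r); contrapositively O(~r -> q). Since O(~r) holds, K gives O(q).
The contrapositive of premise 8 (O(v -> ~q)) is O(q -> ~v), and O(q) is already established, so O(~v).
Premises 6, 7, 10 do not contribute to this derivation.
Hence ~v is obligatory.

Obligatory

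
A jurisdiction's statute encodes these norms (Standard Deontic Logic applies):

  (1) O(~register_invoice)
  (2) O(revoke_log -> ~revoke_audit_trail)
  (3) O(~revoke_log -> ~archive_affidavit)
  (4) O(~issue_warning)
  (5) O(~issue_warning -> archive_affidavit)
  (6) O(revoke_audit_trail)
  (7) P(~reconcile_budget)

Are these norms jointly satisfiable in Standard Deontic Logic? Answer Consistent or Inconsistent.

Inconsistent

From premise 4 we have O(~issue_warning).
Applying K to premise 5 (O(~issue_warning -> archive_affidavit)) and O(~issue_warning) yields O(archive_affidavit).
Premise 3 is O(~revoke_log -> ~archive_affidavit); contrapositively O(archive_affidavit -> revoke_log). Since O(archive_affidavit) holds, K gives O(revoke_log).
Applying K to premise 2 (O(revoke_log -> ~revoke_audit_trail)) and O(revoke_log) yields O(~revoke_audit_trail).
However, premise 6 gives O(revoke_audit_trail).
We now have both O(~revoke_audit_trail) and O(revoke_audit_trail) — revoke_audit_trail is simultaneously obligatory and forbidden, violating the D-axiom.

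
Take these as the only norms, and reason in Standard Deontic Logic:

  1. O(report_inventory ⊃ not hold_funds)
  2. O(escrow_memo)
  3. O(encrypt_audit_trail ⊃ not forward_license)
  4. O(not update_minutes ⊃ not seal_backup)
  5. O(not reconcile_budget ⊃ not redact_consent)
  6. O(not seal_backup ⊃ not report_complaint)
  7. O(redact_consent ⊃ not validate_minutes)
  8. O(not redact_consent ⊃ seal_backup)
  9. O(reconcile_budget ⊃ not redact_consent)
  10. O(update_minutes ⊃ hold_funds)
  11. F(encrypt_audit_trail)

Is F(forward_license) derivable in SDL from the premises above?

No

Premise 3 is O(encrypt_audit_trail ⊃ not forward_license), but O(encrypt_audit_trail) is not derivable from the premises, so it does not yield O(not forward_license).
No other premise forces O(not forward_license). An ideal world satisfying every premise can still have forward_license true, so F(forward_license) is not derivable.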